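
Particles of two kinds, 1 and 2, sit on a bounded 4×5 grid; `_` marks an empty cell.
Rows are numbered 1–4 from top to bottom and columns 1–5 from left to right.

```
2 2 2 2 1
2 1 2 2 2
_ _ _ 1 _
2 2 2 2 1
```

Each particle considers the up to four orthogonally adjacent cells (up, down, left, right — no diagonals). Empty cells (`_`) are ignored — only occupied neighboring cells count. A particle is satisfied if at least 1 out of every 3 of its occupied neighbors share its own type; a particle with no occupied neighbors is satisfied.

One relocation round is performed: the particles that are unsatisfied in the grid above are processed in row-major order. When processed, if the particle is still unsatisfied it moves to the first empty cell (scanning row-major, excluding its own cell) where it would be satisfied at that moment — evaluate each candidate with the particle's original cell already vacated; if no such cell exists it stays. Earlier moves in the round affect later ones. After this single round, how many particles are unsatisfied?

0

Initially unsatisfied (in order): (1,5), (2,2), (3,4), (4,5).
  (1,5) → (3,2).
  (2,2) → (3,1).
  (3,4) → (3,3).
  (4,5) → (3,4).
Resulting grid:
2 2 2 2 _
2 _ 2 2 2
1 1 1 1 _
2 2 2 2 _
All satisfied now.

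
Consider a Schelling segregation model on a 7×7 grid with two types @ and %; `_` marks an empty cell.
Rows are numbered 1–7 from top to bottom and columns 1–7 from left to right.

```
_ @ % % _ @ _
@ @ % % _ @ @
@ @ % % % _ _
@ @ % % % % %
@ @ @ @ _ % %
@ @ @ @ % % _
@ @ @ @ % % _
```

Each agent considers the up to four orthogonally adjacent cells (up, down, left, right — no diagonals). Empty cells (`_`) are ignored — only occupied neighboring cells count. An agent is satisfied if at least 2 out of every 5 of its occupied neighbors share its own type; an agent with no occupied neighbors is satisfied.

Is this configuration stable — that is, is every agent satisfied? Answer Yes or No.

Yes

(1,2)@ 1/2 satisfied
(1,3)% 2/3 satisfied
(1,4)% 2/2 satisfied
(1,6)@ 1/1 satisfied
(2,1)@ 2/2 satisfied
(2,2)@ 3/4 satisfied
(2,3)% 3/4 satisfied
(2,4)% 3/3 satisfied
(2,6)@ 2/2 satisfied
(2,7)@ 1/1 satisfied
(3,1)@ 3/3 satisfied
(3,2)@ 3/4 satisfied
(3,3)% 3/4 satisfied
(3,4)% 4/4 satisfied
(3,5)% 2/2 satisfied
(4,1)@ 3/3 satisfied
(4,2)@ 3/4 satisfied
(4,3)% 2/4 satisfied
(4,4)% 3/4 satisfied
(4,5)% 3/3 satisfied
(4,6)% 3/3 satisfied
(4,7)% 2/2 satisfied
(5,1)@ 3/3 satisfied
(5,2)@ 4/4 satisfied
(5,3)@ 3/4 satisfied
(5,4)@ 2/3 satisfied
(5,6)% 3/3 satisfied
(5,7)% 2/2 satisfied
(6,1)@ 3/3 satisfied
(6,2)@ 4/4 satisfied
(6,3)@ 4/4 satisfied
(6,4)@ 3/4 satisfied
(6,5)% 2/3 satisfied
(6,6)% 3/3 satisfied
(7,1)@ 2/2 satisfied
(7,2)@ 3/3 satisfied
(7,3)@ 3/3 satisfied
(7,4)@ 2/3 satisfied
(7,5)% 2/3 satisfied
(7,6)% 2/2 satisfied
All meet the threshold, so the configuration is stable.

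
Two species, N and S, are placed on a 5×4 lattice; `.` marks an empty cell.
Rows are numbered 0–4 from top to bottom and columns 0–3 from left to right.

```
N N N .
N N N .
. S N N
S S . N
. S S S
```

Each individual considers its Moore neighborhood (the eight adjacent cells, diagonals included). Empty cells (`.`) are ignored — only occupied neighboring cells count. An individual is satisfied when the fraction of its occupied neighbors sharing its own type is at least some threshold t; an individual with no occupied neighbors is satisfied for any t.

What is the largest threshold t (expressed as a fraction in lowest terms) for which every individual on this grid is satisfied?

Row 0: (0,0)N 3/3 · (0,1)N 5/5 · (0,2)N 3/3
Row 1: (1,0)N 3/4 · (1,1)N 6/7 · (1,2)N 5/6
Row 2: (2,1)S 2/6 · (2,2)N 4/6 · (2,3)N 3/3
Row 3: (3,0)S 3/3 · (3,1)S 4/5 · (3,3)N 2/4
Row 4: (4,1)S 3/3 · (4,2)S 3/4 · (4,3)S 1/2
The smallest same-type fraction is 2/6 at (2,1), which reduces to 1/3. Any threshold above that leaves this individual unsatisfied.

1/3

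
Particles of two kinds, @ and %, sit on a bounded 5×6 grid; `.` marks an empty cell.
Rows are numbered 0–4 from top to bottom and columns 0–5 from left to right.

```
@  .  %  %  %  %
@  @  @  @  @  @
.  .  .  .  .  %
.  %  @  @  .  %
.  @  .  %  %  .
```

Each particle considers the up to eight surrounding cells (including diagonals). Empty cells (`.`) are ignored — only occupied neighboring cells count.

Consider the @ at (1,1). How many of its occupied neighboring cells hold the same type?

3

Occupied neighbors of (1,1): (0,0)=@, (0,2)=%, (1,0)=@, (1,2)=@.
Same type (@): 3 of 4.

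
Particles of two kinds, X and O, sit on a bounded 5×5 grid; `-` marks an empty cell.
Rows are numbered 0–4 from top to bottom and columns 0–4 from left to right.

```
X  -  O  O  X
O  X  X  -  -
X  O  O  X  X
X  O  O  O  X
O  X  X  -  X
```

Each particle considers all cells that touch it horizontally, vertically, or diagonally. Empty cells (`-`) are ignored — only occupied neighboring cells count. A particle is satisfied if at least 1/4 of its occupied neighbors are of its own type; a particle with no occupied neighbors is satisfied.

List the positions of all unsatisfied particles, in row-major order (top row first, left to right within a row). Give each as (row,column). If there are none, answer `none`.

(0,4)

(0,0)X 1/2 satisfied
(0,2)O 1/3 satisfied
(0,3)O 1/3 satisfied
(0,4)X 0/1 not
(1,0)O 1/4 satisfied
(1,1)X 3/7 satisfied
(1,2)X 2/6 satisfied
(2,0)X 2/5 satisfied
(2,1)O 4/8 satisfied
(2,2)O 4/7 satisfied
(2,3)X 3/6 satisfied
(2,4)X 2/3 satisfied
(3,0)X 2/5 satisfied
(3,1)O 4/8 satisfied
(3,2)O 4/7 satisfied
(3,3)O 2/7 satisfied
(3,4)X 3/4 satisfied
(4,0)O 1/3 satisfied
(4,1)X 2/5 satisfied
(4,2)X 1/4 satisfied
(4,4)X 1/2 satisfied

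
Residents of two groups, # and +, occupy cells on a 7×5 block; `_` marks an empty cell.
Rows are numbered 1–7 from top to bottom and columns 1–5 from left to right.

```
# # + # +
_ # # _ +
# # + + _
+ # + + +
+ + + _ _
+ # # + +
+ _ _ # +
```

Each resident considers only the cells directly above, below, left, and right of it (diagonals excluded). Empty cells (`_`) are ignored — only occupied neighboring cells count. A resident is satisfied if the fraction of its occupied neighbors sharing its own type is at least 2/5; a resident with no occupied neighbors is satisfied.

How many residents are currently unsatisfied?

(1,1)# 1/1 satisfied
(1,2)# 2/3 satisfied
(1,3)+ 0/3 not
(1,4)# 0/2 not
(1,5)+ 1/2 satisfied
(2,2)# 3/3 satisfied
(2,3)# 1/3 not
(2,5)+ 1/1 satisfied
(3,1)# 1/2 satisfied
(3,2)# 3/4 satisfied
(3,3)+ 2/4 satisfied
(3,4)+ 2/2 satisfied
(4,1)+ 1/3 not
(4,2)# 1/4 not
(4,3)+ 3/4 satisfied
(4,4)+ 3/3 satisfied
(4,5)+ 1/1 satisfied
(5,1)+ 3/3 satisfied
(5,2)+ 2/4 satisfied
(5,3)+ 2/3 satisfied
(6,1)+ 2/3 satisfied
(6,2)# 1/3 not
(6,3)# 1/3 not
(6,4)+ 1/3 not
(6,5)+ 2/2 satisfied
(7,1)+ 1/1 satisfied
(7,4)# 0/2 not
(7,5)+ 1/2 satisfied
Unsatisfied: (1,3), (1,4), (2,3), (4,1), (4,2), (6,2), (6,3), (6,4), (7,4) — 9 in total.

9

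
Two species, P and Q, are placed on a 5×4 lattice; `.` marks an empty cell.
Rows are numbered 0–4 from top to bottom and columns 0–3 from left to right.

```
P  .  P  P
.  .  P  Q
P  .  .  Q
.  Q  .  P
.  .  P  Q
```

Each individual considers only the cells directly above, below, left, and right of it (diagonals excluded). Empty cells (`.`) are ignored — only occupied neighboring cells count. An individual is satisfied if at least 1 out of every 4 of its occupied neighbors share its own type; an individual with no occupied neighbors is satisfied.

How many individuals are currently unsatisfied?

Row 0: (0,0)P 0/0 ✓ · (0,2)P 2/2 ✓ · (0,3)P 1/2 ✓
Row 1: (1,2)P 1/2 ✓ · (1,3)Q 1/3 ✓
Row 2: (2,0)P 0/0 ✓ · (2,3)Q 1/2 ✓
Row 3: (3,1)Q 0/0 ✓ · (3,3)P 0/2 ✗
Row 4: (4,2)P 0/1 ✗ · (4,3)Q 0/2 ✗
Unsatisfied: (3,3), (4,2), (4,3) — 3 in total.

3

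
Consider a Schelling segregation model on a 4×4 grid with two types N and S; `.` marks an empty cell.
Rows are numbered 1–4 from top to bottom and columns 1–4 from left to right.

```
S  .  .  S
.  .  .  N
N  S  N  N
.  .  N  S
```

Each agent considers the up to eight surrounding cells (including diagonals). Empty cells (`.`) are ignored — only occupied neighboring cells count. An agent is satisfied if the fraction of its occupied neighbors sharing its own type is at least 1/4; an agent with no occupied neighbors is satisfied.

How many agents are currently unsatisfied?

Row 1: (1,1)S 0/0 ok · (1,4)S 0/1 unhappy
Row 2: (2,4)N 2/3 ok
Row 3: (3,1)N 0/1 unhappy · (3,2)S 0/3 unhappy · (3,3)N 3/5 ok · (3,4)N 3/4 ok
Row 4: (4,3)N 2/4 ok · (4,4)S 0/3 unhappy
Unsatisfied: (1,4), (3,1), (3,2), (4,4) — 4 in total.

4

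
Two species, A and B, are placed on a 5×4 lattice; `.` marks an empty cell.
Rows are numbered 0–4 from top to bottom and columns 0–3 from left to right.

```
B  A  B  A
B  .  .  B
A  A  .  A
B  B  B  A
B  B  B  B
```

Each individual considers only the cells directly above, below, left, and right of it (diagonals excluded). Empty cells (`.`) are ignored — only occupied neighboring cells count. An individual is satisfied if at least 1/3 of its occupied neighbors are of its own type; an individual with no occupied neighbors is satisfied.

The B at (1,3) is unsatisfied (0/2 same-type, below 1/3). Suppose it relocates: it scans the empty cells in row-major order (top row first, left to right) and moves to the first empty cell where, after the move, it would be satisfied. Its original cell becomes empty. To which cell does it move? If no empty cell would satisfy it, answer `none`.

Vacating (1,3). Empty cells in order:
  (1,1): 1/3 same-type → satisfied — stop here.

(1,1)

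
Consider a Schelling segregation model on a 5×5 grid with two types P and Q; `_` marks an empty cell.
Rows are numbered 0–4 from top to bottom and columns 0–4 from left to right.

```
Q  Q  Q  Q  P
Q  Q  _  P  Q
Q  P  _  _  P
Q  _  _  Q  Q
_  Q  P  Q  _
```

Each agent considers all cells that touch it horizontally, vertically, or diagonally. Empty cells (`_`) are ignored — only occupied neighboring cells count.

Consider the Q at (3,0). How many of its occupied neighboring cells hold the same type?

2

Occupied neighbors of (3,0): (2,0)=Q, (2,1)=P, (4,1)=Q.
Same type (Q): 2 of 3.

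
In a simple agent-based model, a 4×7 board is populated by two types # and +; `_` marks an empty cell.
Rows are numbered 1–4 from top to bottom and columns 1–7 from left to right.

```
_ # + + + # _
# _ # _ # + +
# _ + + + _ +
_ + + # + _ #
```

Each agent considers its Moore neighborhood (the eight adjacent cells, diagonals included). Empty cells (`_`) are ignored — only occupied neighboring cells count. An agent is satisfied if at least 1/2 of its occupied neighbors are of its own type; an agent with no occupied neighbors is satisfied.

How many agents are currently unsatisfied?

Row 1: (1,2)# 2/3 ✓ · (1,3)+ 1/3 ✗ · (1,4)+ 2/4 ✓ · (1,5)+ 2/4 ✓ · (1,6)# 1/4 ✗
Row 2: (2,1)# 2/2 ✓ · (2,3)# 1/5 ✗ · (2,5)# 1/6 ✗ · (2,6)+ 4/6 ✓ · (2,7)+ 2/3 ✓
Row 3: (3,1)# 1/2 ✓ · (3,3)+ 3/5 ✓ · (3,4)+ 4/7 ✓ · (3,5)+ 3/5 ✓ · (3,7)+ 2/3 ✓
Row 4: (4,2)+ 2/3 ✓ · (4,3)+ 3/4 ✓ · (4,4)# 0/5 ✗ · (4,5)+ 2/3 ✓ · (4,7)# 0/1 ✗
Unsatisfied: (1,3), (1,6), (2,3), (2,5), (4,4), (4,7) — 6 in total.

6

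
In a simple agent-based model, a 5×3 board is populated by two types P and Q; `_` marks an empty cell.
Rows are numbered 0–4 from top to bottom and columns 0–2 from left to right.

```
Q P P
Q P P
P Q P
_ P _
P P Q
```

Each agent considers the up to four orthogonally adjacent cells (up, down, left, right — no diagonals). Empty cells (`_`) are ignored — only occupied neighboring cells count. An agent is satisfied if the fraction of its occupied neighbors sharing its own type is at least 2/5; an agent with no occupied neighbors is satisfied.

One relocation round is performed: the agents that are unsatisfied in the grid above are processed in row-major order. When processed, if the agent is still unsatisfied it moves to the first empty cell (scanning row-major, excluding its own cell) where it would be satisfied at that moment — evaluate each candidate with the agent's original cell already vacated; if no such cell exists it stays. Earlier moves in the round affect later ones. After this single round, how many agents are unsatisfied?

Initially unsatisfied (in order): (1,0), (2,0), (2,1), (4,2).
  (1,0): no empty cell satisfies it; stays.
  (2,0) → (3,0).
  (2,1) → (2,0).
  (4,2): no empty cell satisfies it; stays.
Resulting grid:
Q P P
Q P P
Q _ P
P P _
P P Q
Unsatisfied now: (4,2).

1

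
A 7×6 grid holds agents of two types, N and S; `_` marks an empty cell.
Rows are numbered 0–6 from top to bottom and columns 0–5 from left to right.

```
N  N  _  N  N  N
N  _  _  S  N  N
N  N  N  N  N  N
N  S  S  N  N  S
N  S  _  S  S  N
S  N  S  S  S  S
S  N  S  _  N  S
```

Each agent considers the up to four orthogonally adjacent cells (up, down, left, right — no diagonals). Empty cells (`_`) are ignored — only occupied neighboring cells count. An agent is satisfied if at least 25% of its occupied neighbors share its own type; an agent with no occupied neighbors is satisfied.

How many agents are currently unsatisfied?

4

Row 0: (0,0)N 2/2 ok · (0,1)N 1/1 ok · (0,3)N 1/2 ok · (0,4)N 3/3 ok · (0,5)N 2/2 ok
Row 1: (1,0)N 2/2 ok · (1,3)S 0/3 unhappy · (1,4)N 3/4 ok · (1,5)N 3/3 ok
Row 2: (2,0)N 3/3 ok · (2,1)N 2/3 ok · (2,2)N 2/3 ok · (2,3)N 3/4 ok · (2,4)N 4/4 ok · (2,5)N 2/3 ok
Row 3: (3,0)N 2/3 ok · (3,1)S 2/4 ok · (3,2)S 1/3 ok · (3,3)N 2/4 ok · (3,4)N 2/4 ok · (3,5)S 0/3 unhappy
Row 4: (4,0)N 1/3 ok · (4,1)S 1/3 ok · (4,3)S 2/3 ok · (4,4)S 2/4 ok · (4,5)N 0/3 unhappy
Row 5: (5,0)S 1/3 ok · (5,1)N 1/4 ok · (5,2)S 2/3 ok · (5,3)S 3/3 ok · (5,4)S 3/4 ok · (5,5)S 2/3 ok
Row 6: (6,0)S 1/2 ok · (6,1)N 1/3 ok · (6,2)S 1/2 ok · (6,4)N 0/2 unhappy · (6,5)S 1/2 ok
Unsatisfied: (1,3), (3,5), (4,5), (6,4) — 4 in total.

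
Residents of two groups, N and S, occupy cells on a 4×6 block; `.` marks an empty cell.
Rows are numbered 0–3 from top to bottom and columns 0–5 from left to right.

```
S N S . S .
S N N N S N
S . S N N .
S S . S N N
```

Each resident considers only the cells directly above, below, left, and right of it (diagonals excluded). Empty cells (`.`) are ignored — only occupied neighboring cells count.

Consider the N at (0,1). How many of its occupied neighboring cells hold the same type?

Occupied neighbors of (0,1): (1,1)=N, (0,0)=S, (0,2)=S.
Same type (N): 1 of 3.

1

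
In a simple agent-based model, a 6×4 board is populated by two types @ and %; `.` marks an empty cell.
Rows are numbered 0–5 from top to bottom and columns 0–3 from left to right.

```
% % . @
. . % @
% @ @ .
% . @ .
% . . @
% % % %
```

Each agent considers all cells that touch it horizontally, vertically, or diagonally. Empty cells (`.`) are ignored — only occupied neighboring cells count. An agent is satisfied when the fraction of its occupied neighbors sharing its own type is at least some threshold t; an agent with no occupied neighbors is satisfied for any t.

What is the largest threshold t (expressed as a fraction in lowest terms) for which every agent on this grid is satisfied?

1/5

(0,0)% 1/1
(0,1)% 2/2
(0,3)@ 1/2
(1,2)% 1/5
(1,3)@ 2/3
(2,0)% 1/2
(2,1)@ 2/5
(2,2)@ 3/4
(3,0)% 2/3
(3,2)@ 3/3
(4,0)% 3/3
(4,3)@ 1/3
(5,0)% 2/2
(5,1)% 3/3
(5,2)% 2/3
(5,3)% 1/2
The smallest same-type fraction is 1/5 at (1,2), which reduces to 1/5. Any threshold above that leaves this agent unsatisfied.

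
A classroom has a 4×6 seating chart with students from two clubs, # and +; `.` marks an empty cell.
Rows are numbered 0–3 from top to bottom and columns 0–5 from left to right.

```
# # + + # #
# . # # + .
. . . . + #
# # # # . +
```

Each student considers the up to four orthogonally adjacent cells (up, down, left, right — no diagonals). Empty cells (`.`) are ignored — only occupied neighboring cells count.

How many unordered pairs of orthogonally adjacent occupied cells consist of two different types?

8

Scan each occupied cell's neighbors to the right and below so each pair is counted once.
From row 0: 5 unlike of 9 pairs (running 5/9).
From row 1: 1 unlike of 3 pairs (running 6/12).
From row 2: 2 unlike of 2 pairs (running 8/14).
From row 3: 0 unlike of 3 pairs (running 8/17).
Total adjacent occupied pairs: 17; unlike-type pairs: 8.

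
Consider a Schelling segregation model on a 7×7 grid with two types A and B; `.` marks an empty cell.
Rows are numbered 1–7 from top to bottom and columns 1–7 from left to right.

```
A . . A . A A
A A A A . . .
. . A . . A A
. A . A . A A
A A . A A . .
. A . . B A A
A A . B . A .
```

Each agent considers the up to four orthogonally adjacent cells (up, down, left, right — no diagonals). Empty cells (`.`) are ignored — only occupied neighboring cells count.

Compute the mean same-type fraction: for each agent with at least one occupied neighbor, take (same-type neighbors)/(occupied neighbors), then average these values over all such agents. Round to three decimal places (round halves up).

0.929

Row 1: (1,1)A 1/1 · (1,4)A 1/1 · (1,6)A 1/1 · (1,7)A 1/1
Row 2: (2,1)A 2/2 · (2,2)A 2/2 · (2,3)A 3/3 · (2,4)A 2/2
Row 3: (3,3)A 1/1 · (3,6)A 2/2 · (3,7)A 2/2
Row 4: (4,2)A 1/1 · (4,4)A 1/1 · (4,6)A 2/2 · (4,7)A 2/2
Row 5: (5,1)A 1/1 · (5,2)A 3/3 · (5,4)A 2/2 · (5,5)A 1/2
Row 6: (6,2)A 2/2 · (6,5)B 0/2 · (6,6)A 2/3 · (6,7)A 1/1
Row 7: (7,1)A 1/1 · (7,2)A 2/2 · (7,4)B — no occupied neighbors · (7,6)A 1/1
Sum over 26 agents: 1/1 + 1/1 + 1/1 + 1/1 + 2/2 + 2/2 + 3/3 + 2/2 + 1/1 + 2/2 + 2/2 + 1/1 + 1/1 + 2/2 + 2/2 + 1/1 + 3/3 + 2/2 + 1/2 + 2/2 + 0/2 + 2/3 + 1/1 + 1/1 + 2/2 + 1/1 = 145/6; mean = 145/6 ÷ 26 = 145/156 = 0.929487… → 0.929.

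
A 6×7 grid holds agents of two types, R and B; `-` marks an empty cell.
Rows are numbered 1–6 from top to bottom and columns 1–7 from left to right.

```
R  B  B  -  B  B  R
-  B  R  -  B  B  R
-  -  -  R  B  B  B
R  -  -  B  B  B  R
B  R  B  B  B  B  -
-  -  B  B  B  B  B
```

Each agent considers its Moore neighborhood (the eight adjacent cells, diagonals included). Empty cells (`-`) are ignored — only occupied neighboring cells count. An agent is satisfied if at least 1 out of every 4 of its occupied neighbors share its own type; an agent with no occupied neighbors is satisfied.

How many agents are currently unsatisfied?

Row 1: (1,1)R 0/2 unhappy · (1,2)B 2/4 ok · (1,3)B 2/3 ok · (1,5)B 3/3 ok · (1,6)B 3/5 ok · (1,7)R 1/3 ok
Row 2: (2,2)B 2/4 ok · (2,3)R 1/4 ok · (2,5)B 5/6 ok · (2,6)B 6/8 ok · (2,7)R 1/5 unhappy
Row 3: (3,4)R 1/5 unhappy · (3,5)B 6/7 ok · (3,6)B 6/8 ok · (3,7)B 3/5 ok
Row 4: (4,1)R 1/2 ok · (4,4)B 5/6 ok · (4,5)B 7/8 ok · (4,6)B 6/7 ok · (4,7)R 0/4 unhappy
Row 5: (5,1)B 0/2 unhappy · (5,2)R 1/4 ok · (5,3)B 4/5 ok · (5,4)B 7/7 ok · (5,5)B 8/8 ok · (5,6)B 6/7 ok
Row 6: (6,3)B 3/4 ok · (6,4)B 5/5 ok · (6,5)B 5/5 ok · (6,6)B 4/4 ok · (6,7)B 2/2 ok
Unsatisfied: (1,1), (2,7), (3,4), (4,7), (5,1) — 5 in total.

5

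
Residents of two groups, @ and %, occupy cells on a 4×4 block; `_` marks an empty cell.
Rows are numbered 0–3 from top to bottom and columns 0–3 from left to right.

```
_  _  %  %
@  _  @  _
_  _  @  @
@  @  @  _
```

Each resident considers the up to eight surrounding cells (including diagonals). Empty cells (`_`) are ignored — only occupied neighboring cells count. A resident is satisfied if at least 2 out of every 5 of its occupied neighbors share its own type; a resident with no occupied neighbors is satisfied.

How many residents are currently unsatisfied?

Row 0: (0,2)% 1/2 ok · (0,3)% 1/2 ok
Row 1: (1,0)@ 0/0 ok · (1,2)@ 2/4 ok
Row 2: (2,2)@ 4/4 ok · (2,3)@ 3/3 ok
Row 3: (3,0)@ 1/1 ok · (3,1)@ 3/3 ok · (3,2)@ 3/3 ok
Every one meets the threshold.

0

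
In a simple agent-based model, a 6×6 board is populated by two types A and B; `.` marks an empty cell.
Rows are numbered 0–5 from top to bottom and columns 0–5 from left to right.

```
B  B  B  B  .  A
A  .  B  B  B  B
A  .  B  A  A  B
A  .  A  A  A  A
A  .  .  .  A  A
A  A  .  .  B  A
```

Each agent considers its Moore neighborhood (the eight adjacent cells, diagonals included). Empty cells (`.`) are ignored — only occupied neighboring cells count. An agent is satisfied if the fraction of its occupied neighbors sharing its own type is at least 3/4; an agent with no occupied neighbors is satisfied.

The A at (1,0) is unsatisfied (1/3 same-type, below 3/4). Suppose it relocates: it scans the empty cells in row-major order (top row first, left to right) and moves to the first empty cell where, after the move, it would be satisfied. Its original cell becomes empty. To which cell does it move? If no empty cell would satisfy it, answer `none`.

Vacating (1,0). Empty cells in order:
  (0,4): 1/5 same-type → still unsatisfied.
  (1,1): 1/6 same-type → still unsatisfied.
  (2,1): 3/5 same-type → still unsatisfied.
  (3,1): 4/5 same-type → satisfied — stop here.

(3,1)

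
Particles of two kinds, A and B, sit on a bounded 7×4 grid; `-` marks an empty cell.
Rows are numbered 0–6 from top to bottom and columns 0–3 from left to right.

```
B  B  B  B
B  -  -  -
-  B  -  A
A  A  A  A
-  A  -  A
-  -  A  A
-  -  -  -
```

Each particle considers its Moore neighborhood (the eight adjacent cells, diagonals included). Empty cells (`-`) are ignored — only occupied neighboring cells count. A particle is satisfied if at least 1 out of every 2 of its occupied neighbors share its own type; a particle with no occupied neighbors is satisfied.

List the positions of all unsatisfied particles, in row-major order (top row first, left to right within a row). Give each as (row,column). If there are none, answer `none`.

(2,1)

Row 0: (0,0)B 2/2 ok · (0,1)B 3/3 ok · (0,2)B 2/2 ok · (0,3)B 1/1 ok
Row 1: (1,0)B 3/3 ok
Row 2: (2,1)B 1/4 unhappy · (2,3)A 2/2 ok
Row 3: (3,0)A 2/3 ok · (3,1)A 3/4 ok · (3,2)A 5/6 ok · (3,3)A 3/3 ok
Row 4: (4,1)A 4/4 ok · (4,3)A 4/4 ok
Row 5: (5,2)A 3/3 ok · (5,3)A 2/2 ok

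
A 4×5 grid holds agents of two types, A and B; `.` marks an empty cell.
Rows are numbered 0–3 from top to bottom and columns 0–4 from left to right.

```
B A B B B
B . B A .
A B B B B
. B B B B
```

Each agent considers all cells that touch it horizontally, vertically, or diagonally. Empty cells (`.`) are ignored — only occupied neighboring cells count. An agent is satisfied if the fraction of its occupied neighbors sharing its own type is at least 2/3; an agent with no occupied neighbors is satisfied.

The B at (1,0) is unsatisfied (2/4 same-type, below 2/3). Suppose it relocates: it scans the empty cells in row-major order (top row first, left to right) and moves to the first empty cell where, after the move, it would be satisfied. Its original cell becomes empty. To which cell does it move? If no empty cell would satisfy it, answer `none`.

Vacating (1,0). Empty cells in order:
  (1,1): 5/7 same-type → satisfied — stop here.

(1,1)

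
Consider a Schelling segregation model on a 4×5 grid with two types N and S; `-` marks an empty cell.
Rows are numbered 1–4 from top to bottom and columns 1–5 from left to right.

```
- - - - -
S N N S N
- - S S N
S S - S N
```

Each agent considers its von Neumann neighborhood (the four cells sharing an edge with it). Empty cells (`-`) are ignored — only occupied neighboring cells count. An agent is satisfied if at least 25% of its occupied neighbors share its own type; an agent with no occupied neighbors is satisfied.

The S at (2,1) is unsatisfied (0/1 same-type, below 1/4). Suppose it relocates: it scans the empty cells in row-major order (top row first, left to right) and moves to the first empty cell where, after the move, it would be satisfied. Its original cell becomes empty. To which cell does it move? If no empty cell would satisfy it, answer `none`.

Vacating (2,1). Empty cells in order:
  (1,1): 0/0 same-type → satisfied — stop here.

(1,1)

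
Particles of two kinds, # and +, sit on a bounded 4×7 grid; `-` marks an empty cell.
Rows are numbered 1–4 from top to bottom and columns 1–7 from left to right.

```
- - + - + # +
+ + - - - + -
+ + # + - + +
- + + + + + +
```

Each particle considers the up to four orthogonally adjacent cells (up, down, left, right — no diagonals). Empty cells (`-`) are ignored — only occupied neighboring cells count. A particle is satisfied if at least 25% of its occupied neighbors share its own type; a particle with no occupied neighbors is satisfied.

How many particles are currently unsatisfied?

Row 1: (1,3)+ 0/0 satisfied · (1,5)+ 0/1 not · (1,6)# 0/3 not · (1,7)+ 0/1 not
Row 2: (2,1)+ 2/2 satisfied · (2,2)+ 2/2 satisfied · (2,6)+ 1/2 satisfied
Row 3: (3,1)+ 2/2 satisfied · (3,2)+ 3/4 satisfied · (3,3)# 0/3 not · (3,4)+ 1/2 satisfied · (3,6)+ 3/3 satisfied · (3,7)+ 2/2 satisfied
Row 4: (4,2)+ 2/2 satisfied · (4,3)+ 2/3 satisfied · (4,4)+ 3/3 satisfied · (4,5)+ 2/2 satisfied · (4,6)+ 3/3 satisfied · (4,7)+ 2/2 satisfied
Unsatisfied: (1,5), (1,6), (1,7), (3,3) — 4 in total.

4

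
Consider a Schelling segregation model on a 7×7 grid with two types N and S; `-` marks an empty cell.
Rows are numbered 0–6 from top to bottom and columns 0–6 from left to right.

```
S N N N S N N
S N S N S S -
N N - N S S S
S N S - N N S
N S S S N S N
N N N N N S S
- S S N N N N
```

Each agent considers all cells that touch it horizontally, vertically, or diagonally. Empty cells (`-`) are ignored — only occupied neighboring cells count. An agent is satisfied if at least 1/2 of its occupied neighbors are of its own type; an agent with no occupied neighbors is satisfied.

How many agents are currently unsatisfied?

27

Row 0: (0,0)S 1/3 unhappy · (0,1)N 2/5 unhappy · (0,2)N 4/5 ok · (0,3)N 2/5 unhappy · (0,4)S 2/5 unhappy · (0,5)N 1/4 unhappy · (0,6)N 1/2 ok
Row 1: (1,0)S 1/5 unhappy · (1,1)N 4/7 ok · (1,2)S 0/7 unhappy · (1,3)N 3/7 unhappy · (1,4)S 4/8 ok · (1,5)S 5/7 ok
Row 2: (2,0)N 3/5 ok · (2,1)N 3/7 unhappy · (2,3)N 2/6 unhappy · (2,4)S 3/7 unhappy · (2,5)S 5/7 ok · (2,6)S 3/4 ok
Row 3: (3,0)S 1/5 unhappy · (3,1)N 3/7 unhappy · (3,2)S 3/6 ok · (3,4)N 3/7 unhappy · (3,5)N 3/8 unhappy · (3,6)S 3/5 ok
Row 4: (4,0)N 3/5 ok · (4,1)S 3/8 unhappy · (4,2)S 3/7 unhappy · (4,3)S 2/7 unhappy · (4,4)N 4/7 ok · (4,5)S 3/8 unhappy · (4,6)N 1/5 unhappy
Row 5: (5,0)N 2/4 ok · (5,1)N 3/7 unhappy · (5,2)N 3/8 unhappy · (5,3)N 5/8 ok · (5,4)N 5/8 ok · (5,5)S 2/8 unhappy · (5,6)S 2/5 unhappy
Row 6: (6,1)S 1/4 unhappy · (6,2)S 1/5 unhappy · (6,3)N 4/5 ok · (6,4)N 4/5 ok · (6,5)N 3/5 ok · (6,6)N 1/3 unhappy
Unsatisfied: (0,0), (0,1), (0,3), (0,4), (0,5), (1,0), (1,2), (1,3), (2,1), (2,3), (2,4), (3,0), (3,1), (3,4), (3,5), (4,1), (4,2), (4,3), (4,5), (4,6), (5,1), (5,2), (5,5), (5,6), (6,1), (6,2), (6,6) — 27 in total.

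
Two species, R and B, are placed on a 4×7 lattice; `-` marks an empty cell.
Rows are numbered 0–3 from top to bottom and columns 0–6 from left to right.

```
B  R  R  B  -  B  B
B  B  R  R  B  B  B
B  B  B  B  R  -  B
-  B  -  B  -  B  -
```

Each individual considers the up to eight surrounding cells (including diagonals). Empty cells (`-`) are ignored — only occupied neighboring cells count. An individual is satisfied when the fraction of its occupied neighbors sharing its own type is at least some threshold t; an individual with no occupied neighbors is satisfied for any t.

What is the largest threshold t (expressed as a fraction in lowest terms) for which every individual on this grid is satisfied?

1/6

Row 0: (0,0)B 2/3 · (0,1)R 2/5 · (0,2)R 3/5 · (0,3)B 1/4 · (0,5)B 4/4 · (0,6)B 3/3
Row 1: (1,0)B 4/5 · (1,1)B 5/8 · (1,2)R 3/8 · (1,3)R 3/7 · (1,4)B 4/6 · (1,5)B 5/6 · (1,6)B 4/4
Row 2: (2,0)B 4/4 · (2,1)B 5/6 · (2,2)B 5/7 · (2,3)B 3/6 · (2,4)R 1/6 · (2,6)B 3/3
Row 3: (3,1)B 3/3 · (3,3)B 2/3 · (3,5)B 1/2
The smallest same-type fraction is 1/6 at (2,4), which reduces to 1/6. Any threshold above that leaves this individual unsatisfied.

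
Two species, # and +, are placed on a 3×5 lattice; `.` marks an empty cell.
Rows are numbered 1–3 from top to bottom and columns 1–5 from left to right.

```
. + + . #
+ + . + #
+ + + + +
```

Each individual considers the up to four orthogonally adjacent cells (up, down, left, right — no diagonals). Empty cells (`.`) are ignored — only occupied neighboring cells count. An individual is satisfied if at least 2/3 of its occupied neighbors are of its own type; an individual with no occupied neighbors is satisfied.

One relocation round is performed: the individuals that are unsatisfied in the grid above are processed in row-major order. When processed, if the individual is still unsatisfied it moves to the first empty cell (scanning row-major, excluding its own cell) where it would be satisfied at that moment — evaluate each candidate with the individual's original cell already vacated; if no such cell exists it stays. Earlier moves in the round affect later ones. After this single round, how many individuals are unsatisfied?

0

Initially unsatisfied (in order): (2,4), (2,5), (3,5).
  (2,4) → (1,1).
  (2,5): no empty cell satisfies it; stays.
  (3,5) → (2,3).
Resulting grid:
+ + + . #
+ + + . #
+ + + + .
All satisfied now.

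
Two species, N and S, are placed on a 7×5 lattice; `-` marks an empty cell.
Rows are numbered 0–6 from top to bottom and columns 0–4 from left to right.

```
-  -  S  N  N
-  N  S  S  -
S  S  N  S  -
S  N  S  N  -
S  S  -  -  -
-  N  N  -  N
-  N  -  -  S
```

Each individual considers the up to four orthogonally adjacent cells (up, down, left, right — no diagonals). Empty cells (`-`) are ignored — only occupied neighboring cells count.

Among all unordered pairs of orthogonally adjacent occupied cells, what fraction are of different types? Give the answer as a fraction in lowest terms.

8/13

Scan each occupied cell's neighbors to the right and below so each pair is counted once.
From row 0: 2 unlike of 4 pairs (running 2/4).
From row 1: 3 unlike of 5 pairs (running 5/9).
From row 2: 5 unlike of 7 pairs (running 10/16).
From row 3: 4 unlike of 5 pairs (running 14/21).
From row 4: 1 unlike of 2 pairs (running 15/23).
From row 5: 1 unlike of 3 pairs (running 16/26).
Total adjacent occupied pairs: 26; unlike-type pairs: 16.
16/26 reduces to 8/13.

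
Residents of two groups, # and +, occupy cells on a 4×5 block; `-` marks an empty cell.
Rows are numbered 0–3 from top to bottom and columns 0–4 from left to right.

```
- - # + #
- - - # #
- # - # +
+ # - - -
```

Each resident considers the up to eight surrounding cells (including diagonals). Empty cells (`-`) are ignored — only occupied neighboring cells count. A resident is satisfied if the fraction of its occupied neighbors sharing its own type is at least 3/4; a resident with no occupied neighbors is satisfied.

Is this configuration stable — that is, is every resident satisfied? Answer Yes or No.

Row 0: (0,2)# 1/2 unhappy · (0,3)+ 0/4 unhappy · (0,4)# 2/3 unhappy
Row 1: (1,3)# 4/6 unhappy · (1,4)# 3/5 unhappy
Row 2: (2,1)# 1/2 unhappy · (2,3)# 2/3 unhappy · (2,4)+ 0/3 unhappy
Row 3: (3,0)+ 0/2 unhappy · (3,1)# 1/2 unhappy
For instance (0,2) has only 1/2 same-type neighbors, below 3/4.

No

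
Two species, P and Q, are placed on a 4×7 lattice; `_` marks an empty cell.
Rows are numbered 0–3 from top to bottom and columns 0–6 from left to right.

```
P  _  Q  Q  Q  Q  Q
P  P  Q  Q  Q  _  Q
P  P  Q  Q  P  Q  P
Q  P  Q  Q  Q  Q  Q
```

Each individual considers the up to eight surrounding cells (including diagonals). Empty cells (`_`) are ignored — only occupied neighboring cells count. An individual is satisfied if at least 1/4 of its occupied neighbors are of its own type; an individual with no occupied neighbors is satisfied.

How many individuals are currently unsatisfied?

3

(0,0)P 2/2 ✓
(0,2)Q 3/4 ✓
(0,3)Q 5/5 ✓
(0,4)Q 4/4 ✓
(0,5)Q 4/4 ✓
(0,6)Q 2/2 ✓
(1,0)P 4/4 ✓
(1,1)P 4/7 ✓
(1,2)Q 5/7 ✓
(1,3)Q 7/8 ✓
(1,4)Q 6/7 ✓
(1,6)Q 3/4 ✓
(2,0)P 4/5 ✓
(2,1)P 4/8 ✓
(2,2)Q 5/8 ✓
(2,3)Q 7/8 ✓
(2,4)P 0/7 ✗
(2,5)Q 5/7 ✓
(2,6)P 0/4 ✗
(3,0)Q 0/3 ✗
(3,1)P 2/5 ✓
(3,2)Q 3/5 ✓
(3,3)Q 4/5 ✓
(3,4)Q 4/5 ✓
(3,5)Q 3/5 ✓
(3,6)Q 2/3 ✓
Unsatisfied: (2,4), (2,6), (3,0) — 3 in total.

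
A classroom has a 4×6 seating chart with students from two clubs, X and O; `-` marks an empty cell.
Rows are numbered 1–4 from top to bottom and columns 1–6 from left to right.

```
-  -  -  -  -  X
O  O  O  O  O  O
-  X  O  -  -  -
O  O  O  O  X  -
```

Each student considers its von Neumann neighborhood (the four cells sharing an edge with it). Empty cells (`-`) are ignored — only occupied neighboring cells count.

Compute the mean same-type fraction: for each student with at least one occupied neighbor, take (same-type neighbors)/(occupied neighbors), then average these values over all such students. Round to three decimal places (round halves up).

(1,6)X 0/1
(2,1)O 1/1
(2,2)O 2/3
(2,3)O 3/3
(2,4)O 2/2
(2,5)O 2/2
(2,6)O 1/2
(3,2)X 0/3
(3,3)O 2/3
(4,1)O 1/1
(4,2)O 2/3
(4,3)O 3/3
(4,4)O 1/2
(4,5)X 0/1
Sum over 14 students: 0/1 + 1/1 + 2/3 + 3/3 + 2/2 + 2/2 + 1/2 + 0/3 + 2/3 + 1/1 + 2/3 + 3/3 + 1/2 + 0/1 = 9; mean = 9 ÷ 14 = 9/14 = 0.642857… → 0.643.

0.643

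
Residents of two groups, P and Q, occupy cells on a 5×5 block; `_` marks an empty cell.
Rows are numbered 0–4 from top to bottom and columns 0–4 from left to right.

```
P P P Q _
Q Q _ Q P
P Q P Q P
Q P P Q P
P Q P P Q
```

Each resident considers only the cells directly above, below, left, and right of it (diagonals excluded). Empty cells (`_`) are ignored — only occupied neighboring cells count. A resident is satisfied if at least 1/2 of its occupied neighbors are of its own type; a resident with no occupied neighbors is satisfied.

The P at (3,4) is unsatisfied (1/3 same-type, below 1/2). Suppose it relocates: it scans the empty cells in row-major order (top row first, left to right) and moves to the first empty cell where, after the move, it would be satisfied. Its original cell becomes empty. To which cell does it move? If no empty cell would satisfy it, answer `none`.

(0,4)

Vacating (3,4). Empty cells in order:
  (0,4): 1/2 same-type → satisfied — stop here.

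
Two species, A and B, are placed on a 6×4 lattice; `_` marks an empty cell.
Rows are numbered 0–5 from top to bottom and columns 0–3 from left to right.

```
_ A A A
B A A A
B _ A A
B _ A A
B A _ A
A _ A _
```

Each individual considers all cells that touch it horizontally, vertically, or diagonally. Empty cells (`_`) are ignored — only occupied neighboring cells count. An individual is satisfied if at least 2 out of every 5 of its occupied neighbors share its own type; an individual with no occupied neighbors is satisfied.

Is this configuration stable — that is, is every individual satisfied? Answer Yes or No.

(0,1)A 3/4 ok
(0,2)A 5/5 ok
(0,3)A 3/3 ok
(1,0)B 1/3 unhappy
(1,1)A 4/6 ok
(1,2)A 7/7 ok
(1,3)A 5/5 ok
(2,0)B 2/3 ok
(2,2)A 6/6 ok
(2,3)A 5/5 ok
(3,0)B 2/3 ok
(3,2)A 5/5 ok
(3,3)A 4/4 ok
(4,0)B 1/3 unhappy
(4,1)A 3/5 ok
(4,3)A 3/3 ok
(5,0)A 1/2 ok
(5,2)A 2/2 ok
For instance (1,0) has only 1/3 same-type neighbors, below 2/5.

No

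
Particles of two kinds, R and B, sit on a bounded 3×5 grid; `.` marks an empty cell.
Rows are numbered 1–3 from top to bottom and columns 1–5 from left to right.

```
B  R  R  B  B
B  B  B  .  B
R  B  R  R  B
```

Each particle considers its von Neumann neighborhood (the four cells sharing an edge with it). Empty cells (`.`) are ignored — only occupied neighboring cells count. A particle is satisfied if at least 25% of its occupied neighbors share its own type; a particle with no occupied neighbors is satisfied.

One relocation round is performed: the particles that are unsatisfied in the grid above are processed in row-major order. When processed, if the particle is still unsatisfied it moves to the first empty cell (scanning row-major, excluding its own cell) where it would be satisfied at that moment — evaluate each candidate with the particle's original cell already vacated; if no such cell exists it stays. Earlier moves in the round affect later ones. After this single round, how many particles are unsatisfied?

0

Initially unsatisfied (in order): (3,1).
  (3,1) → (2,4).
Resulting grid:
B R R B B
B B B R B
. B R R B
All satisfied now.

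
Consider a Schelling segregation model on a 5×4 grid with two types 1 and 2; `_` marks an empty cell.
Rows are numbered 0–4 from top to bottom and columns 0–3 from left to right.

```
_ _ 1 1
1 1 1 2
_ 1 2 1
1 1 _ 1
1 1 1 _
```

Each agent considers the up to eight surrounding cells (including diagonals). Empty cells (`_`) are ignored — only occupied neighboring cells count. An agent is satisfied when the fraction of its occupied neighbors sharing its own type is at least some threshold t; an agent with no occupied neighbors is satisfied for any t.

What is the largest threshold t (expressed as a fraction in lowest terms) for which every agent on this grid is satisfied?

(0,2)1 3/4
(0,3)1 2/3
(1,0)1 2/2
(1,1)1 4/5
(1,2)1 5/7
(1,3)2 1/5
(2,1)1 5/6
(2,2)2 1/7
(2,3)1 2/4
(3,0)1 4/4
(3,1)1 5/6
(3,3)1 2/3
(4,0)1 3/3
(4,1)1 4/4
(4,2)1 3/3
The smallest same-type fraction is 1/7 at (2,2), which reduces to 1/7. Any threshold above that leaves this agent unsatisfied.

1/7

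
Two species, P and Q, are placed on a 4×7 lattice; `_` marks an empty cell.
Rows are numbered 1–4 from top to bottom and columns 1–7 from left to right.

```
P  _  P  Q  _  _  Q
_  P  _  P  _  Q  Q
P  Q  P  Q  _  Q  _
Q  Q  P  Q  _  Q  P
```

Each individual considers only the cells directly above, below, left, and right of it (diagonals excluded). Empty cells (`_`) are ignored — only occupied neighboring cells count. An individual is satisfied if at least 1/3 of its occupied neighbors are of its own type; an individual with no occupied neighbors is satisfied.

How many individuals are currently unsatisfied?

7

(1,1)P 0/0 ✓
(1,3)P 0/1 ✗
(1,4)Q 0/2 ✗
(1,7)Q 1/1 ✓
(2,2)P 0/1 ✗
(2,4)P 0/2 ✗
(2,6)Q 2/2 ✓
(2,7)Q 2/2 ✓
(3,1)P 0/2 ✗
(3,2)Q 1/4 ✗
(3,3)P 1/3 ✓
(3,4)Q 1/3 ✓
(3,6)Q 2/2 ✓
(4,1)Q 1/2 ✓
(4,2)Q 2/3 ✓
(4,3)P 1/3 ✓
(4,4)Q 1/2 ✓
(4,6)Q 1/2 ✓
(4,7)P 0/1 ✗
Unsatisfied: (1,3), (1,4), (2,2), (2,4), (3,1), (3,2), (4,7) — 7 in total.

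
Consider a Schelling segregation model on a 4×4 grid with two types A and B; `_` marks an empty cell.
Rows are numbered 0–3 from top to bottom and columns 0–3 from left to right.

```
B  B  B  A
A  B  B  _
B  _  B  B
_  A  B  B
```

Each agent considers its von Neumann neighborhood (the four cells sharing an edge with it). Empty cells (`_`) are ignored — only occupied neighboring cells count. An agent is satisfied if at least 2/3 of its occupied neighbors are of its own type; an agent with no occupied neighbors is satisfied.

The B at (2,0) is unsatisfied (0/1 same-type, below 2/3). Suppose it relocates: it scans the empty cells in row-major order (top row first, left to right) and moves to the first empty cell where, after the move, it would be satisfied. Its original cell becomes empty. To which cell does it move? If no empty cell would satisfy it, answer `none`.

(1,3)

Vacating (2,0). Empty cells in order:
  (1,3): 2/3 same-type → satisfied — stop here.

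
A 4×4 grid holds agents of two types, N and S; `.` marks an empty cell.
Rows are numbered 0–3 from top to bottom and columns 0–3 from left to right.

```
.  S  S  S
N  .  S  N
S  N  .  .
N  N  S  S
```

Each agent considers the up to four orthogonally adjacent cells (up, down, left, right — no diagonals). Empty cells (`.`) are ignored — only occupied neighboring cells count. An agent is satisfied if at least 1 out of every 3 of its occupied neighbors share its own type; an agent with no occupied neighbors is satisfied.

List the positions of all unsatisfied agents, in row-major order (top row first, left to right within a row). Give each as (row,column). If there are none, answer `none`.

(1,0), (1,3), (2,0)

(0,1)S 1/1 satisfied
(0,2)S 3/3 satisfied
(0,3)S 1/2 satisfied
(1,0)N 0/1 not
(1,2)S 1/2 satisfied
(1,3)N 0/2 not
(2,0)S 0/3 not
(2,1)N 1/2 satisfied
(3,0)N 1/2 satisfied
(3,1)N 2/3 satisfied
(3,2)S 1/2 satisfied
(3,3)S 1/1 satisfied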